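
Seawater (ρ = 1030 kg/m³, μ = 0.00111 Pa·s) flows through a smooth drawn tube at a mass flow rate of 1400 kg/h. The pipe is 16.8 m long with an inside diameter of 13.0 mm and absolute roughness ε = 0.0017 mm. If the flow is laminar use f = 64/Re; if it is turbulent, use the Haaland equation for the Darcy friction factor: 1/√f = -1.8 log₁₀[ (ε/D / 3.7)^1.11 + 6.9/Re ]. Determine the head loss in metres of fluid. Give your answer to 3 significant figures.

ṁ = 1400 kg/h = 1400/3600 = 0.3889 kg/s.
A = πD²/4 = π(0.013)²/4 = 0.0001327 m²; mean velocity V = ṁ/(ρA) = 0.3889/(1030 · 0.0001327) = 2.845 m/s.
Reynolds number Re = ρVD/μ = 1030 · 2.845 · 0.013 / 0.00111 = 3.431e+04.
Re > 4000 → turbulent. Relative roughness ε/D = 1.7e-06/0.013 = 0.000131. Haaland: 1/√f = -1.8 log₁₀[(0.000131/3.7)^1.11 + 6.9/3.431e+04] = -1.8 log₁₀[1.14e-05 + 0.000201] = 6.611, so f = 0.02288.
Darcy-Weisbach: ΔP = f(L/D)(ρV²/2) = 0.02288·(16.8/0.013)·(1030·2.845²/2) = 0.02288·1292·4167 = 1.232e+05 Pa.
Head loss h_f = ΔP/(ρg) = 1.232e+05/(1030·9.81) = 12.2 m.

h_f ≈ 12.2 m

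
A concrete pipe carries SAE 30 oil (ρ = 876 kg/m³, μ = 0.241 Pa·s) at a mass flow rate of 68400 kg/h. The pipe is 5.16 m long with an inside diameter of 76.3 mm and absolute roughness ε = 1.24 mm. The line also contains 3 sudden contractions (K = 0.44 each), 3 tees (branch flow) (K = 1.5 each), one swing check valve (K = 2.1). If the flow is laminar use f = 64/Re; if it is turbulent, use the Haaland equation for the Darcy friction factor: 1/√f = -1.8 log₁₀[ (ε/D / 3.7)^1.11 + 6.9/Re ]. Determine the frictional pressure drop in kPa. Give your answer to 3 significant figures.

ṁ = 68400 kg/h = 68400/3600 = 19 kg/s.
A = πD²/4 = π(0.0763)²/4 = 0.004572 m²; mean velocity V = ṁ/(ρA) = 19/(876 · 0.004572) = 4.744 m/s.
Reynolds number Re = ρVD/μ = 876 · 4.744 · 0.0763 / 0.241 = 1316.
Re < 2300 → laminar flow, so f = 64/Re = 64/1316 = 0.04865 (the turbulent correlation is not needed).
Total minor-loss coefficient ΣK = 3·0.44 + 3·1.5 + 1·2.1 = 7.92.
ΔP = [f·L/D + ΣK]·(ρV²/2) = [0.04865·5.16/0.0763 + 7.92]·(876·4.744²/2) = [3.29 + 7.92]·9856 = 1.105e+05 Pa.
ΔP = 1.105e+05 Pa = 110 kPa.

ΔP ≈ 110 kPa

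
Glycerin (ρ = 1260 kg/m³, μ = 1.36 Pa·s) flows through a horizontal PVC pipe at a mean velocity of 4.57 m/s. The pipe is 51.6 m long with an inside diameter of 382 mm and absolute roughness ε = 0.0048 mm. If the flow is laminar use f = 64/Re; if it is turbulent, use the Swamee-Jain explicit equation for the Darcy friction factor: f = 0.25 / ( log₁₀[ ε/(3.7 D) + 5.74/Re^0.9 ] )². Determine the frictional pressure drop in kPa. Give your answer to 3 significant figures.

ΔP ≈ 70.3 kPa

Reynolds number Re = ρVD/μ = 1260 · 4.57 · 0.382 / 1.36 = 1617.
Re < 2300 → laminar flow, so f = 64/Re = 64/1617 = 0.03957 (the turbulent correlation is not needed).
Darcy-Weisbach: ΔP = f(L/D)(ρV²/2) = 0.03957·(51.6/0.382)·(1260·4.57²/2) = 0.03957·135.1·1.316e+04 = 7.033e+04 Pa.
ΔP = 7.033e+04 Pa = 70.3 kPa.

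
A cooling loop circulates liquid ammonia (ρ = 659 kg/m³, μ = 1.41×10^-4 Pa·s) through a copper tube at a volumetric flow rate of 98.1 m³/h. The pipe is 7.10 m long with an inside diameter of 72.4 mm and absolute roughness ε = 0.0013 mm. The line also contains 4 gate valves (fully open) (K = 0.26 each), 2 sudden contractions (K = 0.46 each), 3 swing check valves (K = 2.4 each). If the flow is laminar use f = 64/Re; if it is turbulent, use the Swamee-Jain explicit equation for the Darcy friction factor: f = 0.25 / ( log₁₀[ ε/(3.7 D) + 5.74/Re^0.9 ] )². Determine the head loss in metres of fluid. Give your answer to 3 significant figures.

Q = 98.1 m³/h = 98.1/3600 = 0.02725 m³/s.
Cross-sectional area A = πD²/4 = π(0.0724)²/4 = 0.004117 m²; mean velocity V = Q/A = 0.02725/0.004117 = 6.619 m/s.
Reynolds number Re = ρVD/μ = 659 · 6.619 · 0.0724 / 0.000141 = 2.24e+06.
Re > 4000 → turbulent. Relative roughness ε/D = 1.3e-06/0.0724 = 1.8e-05. Swamee-Jain: f = 0.25/(log₁₀[1.8e-05/3.7 + 5.74/2.24e+06^0.9])² = 0.25/(log₁₀[4.85e-06 + 1.11e-05])² = 0.25/(-4.798)² = 0.01086.
Total minor-loss coefficient ΣK = 4·0.26 + 2·0.46 + 3·2.4 = 9.16.
ΔP = [f·L/D + ΣK]·(ρV²/2) = [0.01086·7.1/0.0724 + 9.16]·(659·6.619²/2) = [1.065 + 9.16]·1.444e+04 = 1.476e+05 Pa.
Head loss h_f = ΔP/(ρg) = 1.476e+05/(659·9.81) = 22.8 m.

h_f ≈ 22.8 m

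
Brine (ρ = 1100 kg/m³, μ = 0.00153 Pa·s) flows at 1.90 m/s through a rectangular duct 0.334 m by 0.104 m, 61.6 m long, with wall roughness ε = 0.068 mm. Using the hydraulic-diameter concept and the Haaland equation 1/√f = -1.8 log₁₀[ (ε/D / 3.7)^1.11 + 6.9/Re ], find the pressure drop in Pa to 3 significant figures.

Hydraulic diameter D_h = 4A/P = 4·(0.334·0.104)/(2·(0.334+0.104)) = 0.1389/0.876 = 0.1586 m.
Re = ρVD_h/μ = 1100·1.9·0.1586/0.00153 = 2.167e+05.
ε/D_h = 6.8e-05/0.1586 = 0.000429; Haaland gives 1/√f = -1.8 log₁₀[4.28e-05+3.18e-05] = 7.429, so f = 0.01812.
ΔP = f(L/D_h)(ρV²/2) = 0.01812·61.6/0.1586·1986 = 1.397e+04 Pa.

ΔP ≈ 14000 Pa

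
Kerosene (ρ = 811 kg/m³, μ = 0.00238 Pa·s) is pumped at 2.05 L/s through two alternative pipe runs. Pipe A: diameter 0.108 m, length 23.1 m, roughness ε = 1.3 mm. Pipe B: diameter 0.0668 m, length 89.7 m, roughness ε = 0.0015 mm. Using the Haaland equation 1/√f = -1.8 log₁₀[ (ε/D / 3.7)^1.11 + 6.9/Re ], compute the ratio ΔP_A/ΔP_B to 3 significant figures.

Pipe A: V = Q/A = 0.00205/0.009161 = 0.2238 m/s; Re = 8235; ε/D = 0.012; Haaland → f = 0.04601; ΔP_A = f(L/D)(ρV²/2) = 199.8 Pa.
Pipe B: V = Q/A = 0.00205/0.003505 = 0.5849 m/s; Re = 1.331e+04; ε/D = 2.25e-05; Haaland → f = 0.02862; ΔP_B = f(L/D)(ρV²/2) = 5331 Pa.
ΔP_A/ΔP_B = 199.8/5331 = 0.0375.

ΔP_A/ΔP_B ≈ 0.0375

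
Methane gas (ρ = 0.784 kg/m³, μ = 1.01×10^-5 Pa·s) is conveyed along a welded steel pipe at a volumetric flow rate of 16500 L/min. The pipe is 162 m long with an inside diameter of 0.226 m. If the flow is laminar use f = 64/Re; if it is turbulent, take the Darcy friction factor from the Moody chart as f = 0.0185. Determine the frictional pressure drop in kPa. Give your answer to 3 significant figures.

Q = 16500 L/min = 16500/60000 = 0.275 m³/s.
Cross-sectional area A = πD²/4 = π(0.226)²/4 = 0.04011 m²; mean velocity V = Q/A = 0.275/0.04011 = 6.855 m/s.
Reynolds number Re = ρVD/μ = 0.784 · 6.855 · 0.226 / 1.01e-05 = 1.203e+05.
Re > 4000 → turbulent; use the Moody-chart value f = 0.0185.
Darcy-Weisbach: ΔP = f(L/D)(ρV²/2) = 0.0185·(162/0.226)·(0.784·6.855²/2) = 0.0185·716.8·18.42 = 244.3 Pa.
ΔP = 244.3 Pa = 0.244 kPa.

ΔP ≈ 0.244 kPa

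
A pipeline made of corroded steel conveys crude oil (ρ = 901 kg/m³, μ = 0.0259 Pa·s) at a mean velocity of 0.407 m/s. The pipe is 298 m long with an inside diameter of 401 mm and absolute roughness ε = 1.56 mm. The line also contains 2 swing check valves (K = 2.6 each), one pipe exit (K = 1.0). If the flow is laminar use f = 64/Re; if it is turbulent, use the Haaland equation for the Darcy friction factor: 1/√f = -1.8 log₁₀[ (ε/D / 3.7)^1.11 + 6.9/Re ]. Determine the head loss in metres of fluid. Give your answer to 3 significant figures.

Reynolds number Re = ρVD/μ = 901 · 0.407 · 0.401 / 0.0259 = 5678.
Re > 4000 → turbulent. Relative roughness ε/D = 0.00156/0.401 = 0.00389. Haaland: 1/√f = -1.8 log₁₀[(0.00389/3.7)^1.11 + 6.9/5678] = -1.8 log₁₀[0.000495 + 0.00122] = 4.981, so f = 0.04031.
Total minor-loss coefficient ΣK = 2·2.6 + 1·1 = 6.2.
ΔP = [f·L/D + ΣK]·(ρV²/2) = [0.04031·298/0.401 + 6.2]·(901·0.407²/2) = [29.96 + 6.2]·74.62 = 2698 Pa.
Head loss h_f = ΔP/(ρg) = 2698/(901·9.81) = 0.305 m.

h_f ≈ 0.305 m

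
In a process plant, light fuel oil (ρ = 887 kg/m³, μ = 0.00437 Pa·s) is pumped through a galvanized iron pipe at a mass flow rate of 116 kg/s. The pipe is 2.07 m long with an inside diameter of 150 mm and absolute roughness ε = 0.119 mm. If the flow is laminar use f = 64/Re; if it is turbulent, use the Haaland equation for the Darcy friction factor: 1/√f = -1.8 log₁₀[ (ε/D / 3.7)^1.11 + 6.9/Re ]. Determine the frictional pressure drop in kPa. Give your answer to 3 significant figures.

A = πD²/4 = π(0.15)²/4 = 0.01767 m²; mean velocity V = ṁ/(ρA) = 116/(887 · 0.01767) = 7.401 m/s.
Reynolds number Re = ρVD/μ = 887 · 7.401 · 0.15 / 0.00437 = 2.253e+05.
Re > 4000 → turbulent. Relative roughness ε/D = 0.000119/0.15 = 0.000793. Haaland: 1/√f = -1.8 log₁₀[(0.000793/3.7)^1.11 + 6.9/2.253e+05] = -1.8 log₁₀[8.47e-05 + 3.06e-05] = 7.089, so f = 0.0199.
Darcy-Weisbach: ΔP = f(L/D)(ρV²/2) = 0.0199·(2.07/0.15)·(887·7.401²/2) = 0.0199·13.8·2.429e+04 = 6670 Pa.
ΔP = 6670 Pa = 6.67 kPa.

ΔP ≈ 6.67 kPa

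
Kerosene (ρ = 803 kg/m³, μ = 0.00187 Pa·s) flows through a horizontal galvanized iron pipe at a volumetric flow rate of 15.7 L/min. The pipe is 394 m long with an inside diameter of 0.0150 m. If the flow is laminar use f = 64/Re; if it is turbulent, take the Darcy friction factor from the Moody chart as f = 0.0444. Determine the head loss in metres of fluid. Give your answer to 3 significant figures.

h_f ≈ 130 m

Q = 15.7 L/min = 15.7/60000 = 0.0002617 m³/s.
Cross-sectional area A = πD²/4 = π(0.015)²/4 = 0.0001767 m²; mean velocity V = Q/A = 0.0002617/0.0001767 = 1.481 m/s.
Reynolds number Re = ρVD/μ = 803 · 1.481 · 0.015 / 0.00187 = 9538.
Re > 4000 → turbulent; use the Moody-chart value f = 0.0444.
Darcy-Weisbach: ΔP = f(L/D)(ρV²/2) = 0.0444·(394/0.015)·(803·1.481²/2) = 0.0444·2.627e+04·880.3 = 1.027e+06 Pa.
Head loss h_f = ΔP/(ρg) = 1.027e+06/(803·9.81) = 130 m.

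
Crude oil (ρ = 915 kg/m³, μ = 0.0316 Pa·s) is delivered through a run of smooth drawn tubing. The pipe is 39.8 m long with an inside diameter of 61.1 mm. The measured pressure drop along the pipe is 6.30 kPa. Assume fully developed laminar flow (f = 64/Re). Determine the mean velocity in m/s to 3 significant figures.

V ≈ 0.584 m/s

For laminar flow, f = 64/Re with Re = ρVD/μ, so Darcy-Weisbach reduces to ΔP = 32μLV/D². Solving for V: V = ΔP·D²/(32μL) = 6300·(0.0611)²/(32·0.0316·39.8) = 0.5844 m/s.
Check: Re = ρVD/μ = 915·0.5844·0.0611/0.0316 = 1034 < 2300, so the laminar assumption holds.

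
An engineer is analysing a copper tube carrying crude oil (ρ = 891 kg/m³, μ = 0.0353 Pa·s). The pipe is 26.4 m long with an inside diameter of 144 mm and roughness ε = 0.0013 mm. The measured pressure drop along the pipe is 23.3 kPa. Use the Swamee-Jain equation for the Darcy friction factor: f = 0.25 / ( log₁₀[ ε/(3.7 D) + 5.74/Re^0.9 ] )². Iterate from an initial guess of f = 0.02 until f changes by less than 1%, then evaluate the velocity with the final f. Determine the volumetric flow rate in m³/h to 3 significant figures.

Q ≈ 181 m³/h

Rearranging Darcy-Weisbach: V = √(2·ΔP·D/(f·L·ρ)). With ε/D = 1.3e-06/0.144 = 9.03e-06, iterate starting from f = 0.02:
  f = 0.02 → V = √(2·2.33e+04·0.144/(0.02·26.4·891)) = 3.777 m/s; Re = ρVD/μ = 1.373e+04; f → 0.02846
  f = 0.02846 → V = 3.166 m/s; Re = 1.151e+04; f → 0.02983
  f = 0.02983 → V = 3.093 m/s; Re = 1.124e+04; f → 0.03002
Converged (Δf/f < 1%). With the final f = 0.03002: V = √(2·2.33e+04·0.144/(0.03002·26.4·891)) = 3.083 m/s.
Q = V·A = 3.083·(π/4·0.144²) = 0.05021 m³/s = 181 m³/h.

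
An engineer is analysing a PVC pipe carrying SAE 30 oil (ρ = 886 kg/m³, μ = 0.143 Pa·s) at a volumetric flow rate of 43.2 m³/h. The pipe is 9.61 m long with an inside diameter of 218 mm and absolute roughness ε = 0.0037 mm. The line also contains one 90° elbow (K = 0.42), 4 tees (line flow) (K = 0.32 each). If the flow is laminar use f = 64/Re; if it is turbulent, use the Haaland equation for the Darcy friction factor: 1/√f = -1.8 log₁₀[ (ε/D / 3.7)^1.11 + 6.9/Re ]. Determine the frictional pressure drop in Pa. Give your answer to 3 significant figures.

Q = 43.2 m³/h = 43.2/3600 = 0.012 m³/s.
Cross-sectional area A = πD²/4 = π(0.218)²/4 = 0.03733 m²; mean velocity V = Q/A = 0.012/0.03733 = 0.3215 m/s.
Reynolds number Re = ρVD/μ = 886 · 0.3215 · 0.218 / 0.143 = 434.2.
Re < 2300 → laminar flow, so f = 64/Re = 64/434.2 = 0.1474 (the turbulent correlation is not needed).
Total minor-loss coefficient ΣK = 1·0.42 + 4·0.32 = 1.7.
ΔP = [f·L/D + ΣK]·(ρV²/2) = [0.1474·9.61/0.218 + 1.7]·(886·0.3215²/2) = [6.497 + 1.7]·45.79 = 375.3 Pa.

ΔP ≈ 375 Pa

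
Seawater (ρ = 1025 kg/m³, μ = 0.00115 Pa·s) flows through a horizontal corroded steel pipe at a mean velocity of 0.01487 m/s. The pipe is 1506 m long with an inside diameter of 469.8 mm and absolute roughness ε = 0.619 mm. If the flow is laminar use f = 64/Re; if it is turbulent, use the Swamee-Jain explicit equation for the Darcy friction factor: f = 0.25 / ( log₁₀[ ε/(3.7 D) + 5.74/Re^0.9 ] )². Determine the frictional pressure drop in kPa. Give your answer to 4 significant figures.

ΔP ≈ 0.01353 kPa

Reynolds number Re = ρVD/μ = 1025 · 0.01487 · 0.4698 / 0.00115 = 6227.
Re > 4000 → turbulent. Relative roughness ε/D = 0.000619/0.4698 = 0.00132. Swamee-Jain: f = 0.25/(log₁₀[0.00132/3.7 + 5.74/6227^0.9])² = 0.25/(log₁₀[0.000356 + 0.00221])² = 0.25/(-2.591)² = 0.03724.
Darcy-Weisbach: ΔP = f(L/D)(ρV²/2) = 0.03724·(1506/0.4698)·(1025·0.01487²/2) = 0.03724·3206·0.1133 = 13.53 Pa.
ΔP = 13.53 Pa = 0.01353 kPa.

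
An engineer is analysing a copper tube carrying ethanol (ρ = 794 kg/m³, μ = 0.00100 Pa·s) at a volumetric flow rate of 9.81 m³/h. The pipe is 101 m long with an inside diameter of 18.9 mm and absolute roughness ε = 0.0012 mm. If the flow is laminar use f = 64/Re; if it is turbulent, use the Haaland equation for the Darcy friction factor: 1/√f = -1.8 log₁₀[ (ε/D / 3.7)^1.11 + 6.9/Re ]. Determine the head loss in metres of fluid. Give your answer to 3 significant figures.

h_f ≈ 433 m

Q = 9.81 m³/h = 9.81/3600 = 0.002725 m³/s.
Cross-sectional area A = πD²/4 = π(0.0189)²/4 = 0.0002806 m²; mean velocity V = Q/A = 0.002725/0.0002806 = 9.713 m/s.
Reynolds number Re = ρVD/μ = 794 · 9.713 · 0.0189 / 0.001 = 1.458e+05.
Re > 4000 → turbulent. Relative roughness ε/D = 1.2e-06/0.0189 = 6.35e-05. Haaland: 1/√f = -1.8 log₁₀[(6.35e-05/3.7)^1.11 + 6.9/1.458e+05] = -1.8 log₁₀[5.13e-06 + 4.73e-05] = 7.704, so f = 0.01685.
Darcy-Weisbach: ΔP = f(L/D)(ρV²/2) = 0.01685·(101/0.0189)·(794·9.713²/2) = 0.01685·5344·3.745e+04 = 3.372e+06 Pa.
Head loss h_f = ΔP/(ρg) = 3.372e+06/(794·9.81) = 433 m.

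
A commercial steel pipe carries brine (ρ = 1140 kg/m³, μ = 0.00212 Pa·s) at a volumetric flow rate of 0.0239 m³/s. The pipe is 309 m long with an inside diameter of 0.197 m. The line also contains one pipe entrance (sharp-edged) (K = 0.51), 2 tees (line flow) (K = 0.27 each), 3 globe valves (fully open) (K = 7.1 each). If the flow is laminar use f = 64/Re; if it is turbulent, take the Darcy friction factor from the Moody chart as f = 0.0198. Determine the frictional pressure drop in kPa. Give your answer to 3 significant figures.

ΔP ≈ 18.7 kPa

Cross-sectional area A = πD²/4 = π(0.197)²/4 = 0.03048 m²; mean velocity V = Q/A = 0.0239/0.03048 = 0.7841 m/s.
Reynolds number Re = ρVD/μ = 1140 · 0.7841 · 0.197 / 0.00212 = 8.306e+04.
Re > 4000 → turbulent; use the Moody-chart value f = 0.0198.
Total minor-loss coefficient ΣK = 1·0.51 + 2·0.27 + 3·7.1 = 22.3.
ΔP = [f·L/D + ΣK]·(ρV²/2) = [0.0198·309/0.197 + 22.3]·(1140·0.7841²/2) = [31.06 + 22.3]·350.4 = 1.872e+04 Pa.
ΔP = 1.872e+04 Pa = 18.7 kPa.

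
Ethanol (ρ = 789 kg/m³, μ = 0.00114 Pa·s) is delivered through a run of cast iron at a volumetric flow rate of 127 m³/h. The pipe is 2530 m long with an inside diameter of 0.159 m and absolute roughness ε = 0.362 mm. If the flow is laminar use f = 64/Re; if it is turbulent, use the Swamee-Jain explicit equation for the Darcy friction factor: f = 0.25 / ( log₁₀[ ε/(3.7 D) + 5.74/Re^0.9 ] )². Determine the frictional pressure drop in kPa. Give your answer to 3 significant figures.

ΔP ≈ 501 kPa

Q = 127 m³/h = 127/3600 = 0.03528 m³/s.
Cross-sectional area A = πD²/4 = π(0.159)²/4 = 0.01986 m²; mean velocity V = Q/A = 0.03528/0.01986 = 1.777 m/s.
Reynolds number Re = ρVD/μ = 789 · 1.777 · 0.159 / 0.00114 = 1.955e+05.
Re > 4000 → turbulent. Relative roughness ε/D = 0.000362/0.159 = 0.00228. Swamee-Jain: f = 0.25/(log₁₀[0.00228/3.7 + 5.74/1.955e+05^0.9])² = 0.25/(log₁₀[0.000615 + 9.93e-05])² = 0.25/(-3.146)² = 0.02526.
Darcy-Weisbach: ΔP = f(L/D)(ρV²/2) = 0.02526·(2530/0.159)·(789·1.777²/2) = 0.02526·1.591e+04·1245 = 5.005e+05 Pa.
ΔP = 5.005e+05 Pa = 501 kPa.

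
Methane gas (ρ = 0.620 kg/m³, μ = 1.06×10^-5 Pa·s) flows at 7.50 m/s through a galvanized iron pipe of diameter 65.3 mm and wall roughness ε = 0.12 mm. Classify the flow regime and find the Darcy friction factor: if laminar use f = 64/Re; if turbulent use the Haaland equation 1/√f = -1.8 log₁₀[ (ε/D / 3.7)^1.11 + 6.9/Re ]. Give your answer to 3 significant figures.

f ≈ 0.0276

Re = ρVD/μ = 0.62·7.5·0.0653/1.06e-05 = 2.865e+04.
Re > 4000 → turbulent. ε/D = 0.00012/0.0653 = 0.00184; Haaland: 1/√f = -1.8 log₁₀[0.000215 + 0.000241] = 6.014, so f = 0.02765.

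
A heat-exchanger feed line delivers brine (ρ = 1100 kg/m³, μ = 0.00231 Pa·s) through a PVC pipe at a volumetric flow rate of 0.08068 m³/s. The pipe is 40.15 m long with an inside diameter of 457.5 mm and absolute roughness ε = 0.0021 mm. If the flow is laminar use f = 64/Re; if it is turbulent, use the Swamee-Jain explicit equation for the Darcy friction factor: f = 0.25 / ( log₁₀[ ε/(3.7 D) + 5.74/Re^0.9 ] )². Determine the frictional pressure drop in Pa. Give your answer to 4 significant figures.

Cross-sectional area A = πD²/4 = π(0.4575)²/4 = 0.1644 m²; mean velocity V = Q/A = 0.08068/0.1644 = 0.4908 m/s.
Reynolds number Re = ρVD/μ = 1100 · 0.4908 · 0.4575 / 0.00231 = 1.069e+05.
Re > 4000 → turbulent. Relative roughness ε/D = 2.1e-06/0.4575 = 4.59e-06. Swamee-Jain: f = 0.25/(log₁₀[4.59e-06/3.7 + 5.74/1.069e+05^0.9])² = 0.25/(log₁₀[1.24e-06 + 0.000171])² = 0.25/(-3.764)² = 0.01764.
Darcy-Weisbach: ΔP = f(L/D)(ρV²/2) = 0.01764·(40.15/0.4575)·(1100·0.4908²/2) = 0.01764·87.76·132.5 = 205.1 Pa.

ΔP ≈ 205.1 Pa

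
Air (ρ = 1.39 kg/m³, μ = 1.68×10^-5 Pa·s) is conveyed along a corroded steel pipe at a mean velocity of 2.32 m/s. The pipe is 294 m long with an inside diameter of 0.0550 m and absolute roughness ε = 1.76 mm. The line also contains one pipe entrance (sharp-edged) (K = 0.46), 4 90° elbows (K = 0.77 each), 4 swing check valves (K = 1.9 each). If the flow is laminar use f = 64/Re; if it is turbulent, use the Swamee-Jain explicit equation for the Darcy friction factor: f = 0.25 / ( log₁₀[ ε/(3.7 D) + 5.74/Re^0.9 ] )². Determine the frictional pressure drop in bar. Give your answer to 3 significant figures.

Reynolds number Re = ρVD/μ = 1.39 · 2.32 · 0.055 / 1.68e-05 = 1.056e+04.
Re > 4000 → turbulent. Relative roughness ε/D = 0.00176/0.055 = 0.032. Swamee-Jain: f = 0.25/(log₁₀[0.032/3.7 + 5.74/1.056e+04^0.9])² = 0.25/(log₁₀[0.00865 + 0.00137])² = 0.25/(-1.999)² = 0.06256.
Total minor-loss coefficient ΣK = 1·0.46 + 4·0.77 + 4·1.9 = 11.1.
ΔP = [f·L/D + ΣK]·(ρV²/2) = [0.06256·294/0.055 + 11.1]·(1.39·2.32²/2) = [334.4 + 11.1]·3.741 = 1293 Pa.
ΔP = 1293 Pa = 0.0129 bar.

ΔP ≈ 0.0129 bar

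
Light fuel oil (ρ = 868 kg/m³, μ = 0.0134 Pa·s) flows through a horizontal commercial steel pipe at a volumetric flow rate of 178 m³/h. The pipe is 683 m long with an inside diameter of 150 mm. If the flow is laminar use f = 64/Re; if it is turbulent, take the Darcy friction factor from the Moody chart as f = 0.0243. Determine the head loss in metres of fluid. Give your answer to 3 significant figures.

h_f ≈ 44.1 m

Q = 178 m³/h = 178/3600 = 0.04944 m³/s.
Cross-sectional area A = πD²/4 = π(0.15)²/4 = 0.01767 m²; mean velocity V = Q/A = 0.04944/0.01767 = 2.798 m/s.
Reynolds number Re = ρVD/μ = 868 · 2.798 · 0.15 / 0.0134 = 2.719e+04.
Re > 4000 → turbulent; use the Moody-chart value f = 0.0243.
Darcy-Weisbach: ΔP = f(L/D)(ρV²/2) = 0.0243·(683/0.15)·(868·2.798²/2) = 0.0243·4553·3398 = 3.759e+05 Pa.
Head loss h_f = ΔP/(ρg) = 3.759e+05/(868·9.81) = 44.1 m.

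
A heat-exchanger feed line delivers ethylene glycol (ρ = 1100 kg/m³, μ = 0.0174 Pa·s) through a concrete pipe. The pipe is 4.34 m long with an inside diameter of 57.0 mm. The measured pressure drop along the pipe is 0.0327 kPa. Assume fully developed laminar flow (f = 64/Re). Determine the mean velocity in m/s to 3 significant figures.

V ≈ 0.0440 m/s

For laminar flow, f = 64/Re with Re = ρVD/μ, so Darcy-Weisbach reduces to ΔP = 32μLV/D². Solving for V: V = ΔP·D²/(32μL) = 32.7·(0.057)²/(32·0.0174·4.34) = 0.04397 m/s.
Check: Re = ρVD/μ = 1100·0.04397·0.057/0.0174 = 158.4 < 2300, so the laminar assumption holds.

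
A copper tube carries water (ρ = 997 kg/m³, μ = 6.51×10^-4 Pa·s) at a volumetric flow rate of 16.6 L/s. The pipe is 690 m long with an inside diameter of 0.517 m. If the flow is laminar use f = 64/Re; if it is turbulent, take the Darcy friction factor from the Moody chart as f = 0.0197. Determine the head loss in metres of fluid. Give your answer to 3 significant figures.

h_f ≈ 0.00838 m

Q = 16.6 L/s = 16.6/1000 = 0.0166 m³/s.
Cross-sectional area A = πD²/4 = π(0.517)²/4 = 0.2099 m²; mean velocity V = Q/A = 0.0166/0.2099 = 0.07907 m/s.
Reynolds number Re = ρVD/μ = 997 · 0.07907 · 0.517 / 0.000651 = 6.261e+04.
Re > 4000 → turbulent; use the Moody-chart value f = 0.0197.
Darcy-Weisbach: ΔP = f(L/D)(ρV²/2) = 0.0197·(690/0.517)·(997·0.07907²/2) = 0.0197·1335·3.117 = 81.95 Pa.
Head loss h_f = ΔP/(ρg) = 81.95/(997·9.81) = 0.00838 m.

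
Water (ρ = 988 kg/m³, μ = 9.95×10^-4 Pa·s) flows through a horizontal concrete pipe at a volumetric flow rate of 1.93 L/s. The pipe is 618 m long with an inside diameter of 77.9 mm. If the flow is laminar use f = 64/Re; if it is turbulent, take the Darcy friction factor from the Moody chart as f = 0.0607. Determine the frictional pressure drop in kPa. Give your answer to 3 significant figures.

ΔP ≈ 39.0 kPa

Q = 1.93 L/s = 1.93/1000 = 0.00193 m³/s.
Cross-sectional area A = πD²/4 = π(0.0779)²/4 = 0.004766 m²; mean velocity V = Q/A = 0.00193/0.004766 = 0.4049 m/s.
Reynolds number Re = ρVD/μ = 988 · 0.4049 · 0.0779 / 0.000995 = 3.132e+04.
Re > 4000 → turbulent; use the Moody-chart value f = 0.0607.
Darcy-Weisbach: ΔP = f(L/D)(ρV²/2) = 0.0607·(618/0.0779)·(988·0.4049²/2) = 0.0607·7933·81.01 = 3.901e+04 Pa.
ΔP = 3.901e+04 Pa = 39.0 kPa.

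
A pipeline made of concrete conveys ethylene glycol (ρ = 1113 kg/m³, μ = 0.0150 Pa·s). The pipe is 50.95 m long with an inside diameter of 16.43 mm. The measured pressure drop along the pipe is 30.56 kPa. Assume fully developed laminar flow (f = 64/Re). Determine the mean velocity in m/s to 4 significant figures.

V ≈ 0.3373 m/s

For laminar flow, f = 64/Re with Re = ρVD/μ, so Darcy-Weisbach reduces to ΔP = 32μLV/D². Solving for V: V = ΔP·D²/(32μL) = 3.056e+04·(0.01643)²/(32·0.015·50.95) = 0.3373 m/s.
Check: Re = ρVD/μ = 1113·0.3373·0.01643/0.015 = 411.2 < 2300, so the laminar assumption holds.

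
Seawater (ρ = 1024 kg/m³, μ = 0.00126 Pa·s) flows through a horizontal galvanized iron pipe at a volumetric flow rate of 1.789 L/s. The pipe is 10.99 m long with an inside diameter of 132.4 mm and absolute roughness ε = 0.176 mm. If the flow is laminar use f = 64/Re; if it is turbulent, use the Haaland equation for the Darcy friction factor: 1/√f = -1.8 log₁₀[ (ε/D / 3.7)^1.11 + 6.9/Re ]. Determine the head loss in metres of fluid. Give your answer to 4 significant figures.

Q = 1.789 L/s = 1.789/1000 = 0.001789 m³/s.
Cross-sectional area A = πD²/4 = π(0.1324)²/4 = 0.01377 m²; mean velocity V = Q/A = 0.001789/0.01377 = 0.1299 m/s.
Reynolds number Re = ρVD/μ = 1024 · 0.1299 · 0.1324 / 0.00126 = 1.398e+04.
Re > 4000 → turbulent. Relative roughness ε/D = 0.000176/0.1324 = 0.00133. Haaland: 1/√f = -1.8 log₁₀[(0.00133/3.7)^1.11 + 6.9/1.398e+04] = -1.8 log₁₀[0.00015 + 0.000494] = 5.744, so f = 0.0303.
Darcy-Weisbach: ΔP = f(L/D)(ρV²/2) = 0.0303·(10.99/0.1324)·(1024·0.1299²/2) = 0.0303·83.01·8.645 = 21.75 Pa.
Head loss h_f = ΔP/(ρg) = 21.75/(1024·9.81) = 0.002165 m.

h_f ≈ 0.002165 m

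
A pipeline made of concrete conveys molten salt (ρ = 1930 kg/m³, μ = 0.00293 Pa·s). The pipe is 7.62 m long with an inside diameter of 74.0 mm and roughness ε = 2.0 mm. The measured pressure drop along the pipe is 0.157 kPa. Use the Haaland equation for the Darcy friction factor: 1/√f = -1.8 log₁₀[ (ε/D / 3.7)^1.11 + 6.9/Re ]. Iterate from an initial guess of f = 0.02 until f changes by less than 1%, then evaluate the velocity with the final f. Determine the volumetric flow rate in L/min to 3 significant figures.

Rearranging Darcy-Weisbach: V = √(2·ΔP·D/(f·L·ρ)). With ε/D = 0.002/0.074 = 0.027, iterate starting from f = 0.02:
  f = 0.02 → V = √(2·157·0.074/(0.02·7.62·1930)) = 0.2811 m/s; Re = ρVD/μ = 1.37e+04; f → 0.05721
  f = 0.05721 → V = 0.1662 m/s; Re = 8101; f → 0.05875
  f = 0.05875 → V = 0.164 m/s; Re = 7994; f → 0.0588
Converged (Δf/f < 1%). With the final f = 0.0588: V = √(2·157·0.074/(0.0588·7.62·1930)) = 0.1639 m/s.
Q = V·A = 0.1639·(π/4·0.074²) = 0.000705 m³/s = 42.3 L/min.

Q ≈ 42.3 L/min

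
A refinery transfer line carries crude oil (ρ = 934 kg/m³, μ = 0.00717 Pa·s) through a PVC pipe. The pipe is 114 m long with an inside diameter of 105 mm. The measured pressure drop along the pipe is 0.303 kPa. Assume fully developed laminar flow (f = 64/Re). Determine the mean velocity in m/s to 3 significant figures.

V ≈ 0.128 m/s

For laminar flow, f = 64/Re with Re = ρVD/μ, so Darcy-Weisbach reduces to ΔP = 32μLV/D². Solving for V: V = ΔP·D²/(32μL) = 303·(0.105)²/(32·0.00717·114) = 0.1277 m/s.
Check: Re = ρVD/μ = 934·0.1277·0.105/0.00717 = 1747 < 2300, so the laminar assumption holds.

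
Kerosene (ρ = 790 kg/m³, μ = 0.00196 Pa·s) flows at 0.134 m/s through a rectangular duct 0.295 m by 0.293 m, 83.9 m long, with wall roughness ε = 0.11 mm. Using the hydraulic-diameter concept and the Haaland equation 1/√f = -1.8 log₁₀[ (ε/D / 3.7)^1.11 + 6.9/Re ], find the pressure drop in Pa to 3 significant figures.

ΔP ≈ 56.4 Pa

Hydraulic diameter D_h = 4A/P = 4·(0.295·0.293)/(2·(0.295+0.293)) = 0.3457/1.176 = 0.294 m.
Re = ρVD_h/μ = 790·0.134·0.294/0.00196 = 1.588e+04.
ε/D_h = 0.00011/0.294 = 0.000374; Haaland gives 1/√f = -1.8 log₁₀[3.68e-05+0.000435] = 5.988, so f = 0.02789.
ΔP = f(L/D_h)(ρV²/2) = 0.02789·83.9/0.294·7.093 = 56.45 Pa.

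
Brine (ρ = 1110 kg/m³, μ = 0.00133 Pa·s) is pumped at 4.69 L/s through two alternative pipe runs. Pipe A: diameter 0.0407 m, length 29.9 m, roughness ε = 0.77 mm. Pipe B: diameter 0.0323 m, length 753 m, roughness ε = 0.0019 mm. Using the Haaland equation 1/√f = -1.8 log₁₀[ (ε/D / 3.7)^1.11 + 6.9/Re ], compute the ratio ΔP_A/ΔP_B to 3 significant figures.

Pipe A: V = Q/A = 0.00469/0.001301 = 3.605 m/s; Re = 1.225e+05; ε/D = 0.0189; Haaland → f = 0.04803; ΔP_A = f(L/D)(ρV²/2) = 2.545e+05 Pa.
Pipe B: V = Q/A = 0.00469/0.0008194 = 5.724 m/s; Re = 1.543e+05; ε/D = 5.88e-05; Haaland → f = 0.01665; ΔP_B = f(L/D)(ρV²/2) = 7.056e+06 Pa.
ΔP_A/ΔP_B = 2.545e+05/7.056e+06 = 0.0361.

ΔP_A/ΔP_B ≈ 0.0361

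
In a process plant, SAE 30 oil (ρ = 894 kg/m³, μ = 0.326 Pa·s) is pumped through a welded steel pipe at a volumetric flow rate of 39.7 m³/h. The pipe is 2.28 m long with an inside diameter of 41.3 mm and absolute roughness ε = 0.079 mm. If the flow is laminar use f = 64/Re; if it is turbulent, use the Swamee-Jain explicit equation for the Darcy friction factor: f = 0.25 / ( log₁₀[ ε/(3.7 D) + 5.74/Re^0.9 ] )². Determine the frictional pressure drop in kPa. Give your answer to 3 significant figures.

Q = 39.7 m³/h = 39.7/3600 = 0.01103 m³/s.
Cross-sectional area A = πD²/4 = π(0.0413)²/4 = 0.00134 m²; mean velocity V = Q/A = 0.01103/0.00134 = 8.232 m/s.
Reynolds number Re = ρVD/μ = 894 · 8.232 · 0.0413 / 0.326 = 932.3.
Re < 2300 → laminar flow, so f = 64/Re = 64/932.3 = 0.06865 (the turbulent correlation is not needed).
Darcy-Weisbach: ΔP = f(L/D)(ρV²/2) = 0.06865·(2.28/0.0413)·(894·8.232²/2) = 0.06865·55.21·3.029e+04 = 1.148e+05 Pa.
ΔP = 1.148e+05 Pa = 115 kPa.

ΔP ≈ 115 kPa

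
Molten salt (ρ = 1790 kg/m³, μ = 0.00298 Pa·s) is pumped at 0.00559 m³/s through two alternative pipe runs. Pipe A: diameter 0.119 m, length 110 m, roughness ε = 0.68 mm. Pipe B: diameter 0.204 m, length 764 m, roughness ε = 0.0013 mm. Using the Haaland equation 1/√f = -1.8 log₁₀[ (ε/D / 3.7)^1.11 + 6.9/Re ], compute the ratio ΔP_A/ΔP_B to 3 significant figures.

Pipe A: V = Q/A = 0.00559/0.01112 = 0.5026 m/s; Re = 3.593e+04; ε/D = 0.00571; Haaland → f = 0.03379; ΔP_A = f(L/D)(ρV²/2) = 7061 Pa.
Pipe B: V = Q/A = 0.00559/0.03269 = 0.171 m/s; Re = 2.096e+04; ε/D = 6.37e-06; Haaland → f = 0.02546; ΔP_B = f(L/D)(ρV²/2) = 2496 Pa.
ΔP_A/ΔP_B = 7061/2496 = 2.83.

ΔP_A/ΔP_B ≈ 2.83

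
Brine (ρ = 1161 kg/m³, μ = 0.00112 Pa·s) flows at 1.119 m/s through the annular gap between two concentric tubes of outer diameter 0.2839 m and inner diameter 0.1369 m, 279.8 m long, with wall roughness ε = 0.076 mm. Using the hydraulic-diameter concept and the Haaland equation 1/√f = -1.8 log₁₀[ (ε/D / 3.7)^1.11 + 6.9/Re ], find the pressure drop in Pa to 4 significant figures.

ΔP ≈ 26280 Pa

Hydraulic diameter D_h = 4A/P = D_o - D_i = 0.2839 - 0.1369 = 0.147 m.
Re = ρVD_h/μ = 1161·1.119·0.147/0.00112 = 1.705e+05.
ε/D_h = 7.6e-05/0.147 = 0.000517; Haaland gives 1/√f = -1.8 log₁₀[5.26e-05+4.05e-05] = 7.256, so f = 0.01899.
ΔP = f(L/D_h)(ρV²/2) = 0.01899·279.8/0.147·726.9 = 2.628e+04 Pa.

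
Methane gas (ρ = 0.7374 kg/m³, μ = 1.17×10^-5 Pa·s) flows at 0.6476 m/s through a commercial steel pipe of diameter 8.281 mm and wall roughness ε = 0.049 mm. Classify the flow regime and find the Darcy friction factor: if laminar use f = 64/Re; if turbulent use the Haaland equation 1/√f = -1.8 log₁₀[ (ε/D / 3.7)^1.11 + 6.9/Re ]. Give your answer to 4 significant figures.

Re = ρVD/μ = 0.7374·0.6476·0.008281/1.17e-05 = 338.
Re < 2300 → laminar, so f = 64/Re = 0.1894 (roughness is irrelevant in laminar flow).

f ≈ 0.1894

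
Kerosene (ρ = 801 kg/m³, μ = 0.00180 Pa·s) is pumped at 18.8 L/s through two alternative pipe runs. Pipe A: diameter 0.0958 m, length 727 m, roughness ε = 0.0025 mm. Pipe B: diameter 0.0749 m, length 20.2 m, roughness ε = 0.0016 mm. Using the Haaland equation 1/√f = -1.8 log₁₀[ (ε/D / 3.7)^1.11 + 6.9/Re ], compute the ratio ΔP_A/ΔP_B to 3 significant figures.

Pipe A: V = Q/A = 0.0188/0.007208 = 2.608 m/s; Re = 1.112e+05; ε/D = 2.61e-05; Haaland → f = 0.01755; ΔP_A = f(L/D)(ρV²/2) = 3.628e+05 Pa.
Pipe B: V = Q/A = 0.0188/0.004406 = 4.267 m/s; Re = 1.422e+05; ε/D = 2.14e-05; Haaland → f = 0.01669; ΔP_B = f(L/D)(ρV²/2) = 3.282e+04 Pa.
ΔP_A/ΔP_B = 3.628e+05/3.282e+04 = 11.1.

ΔP_A/ΔP_B ≈ 11.1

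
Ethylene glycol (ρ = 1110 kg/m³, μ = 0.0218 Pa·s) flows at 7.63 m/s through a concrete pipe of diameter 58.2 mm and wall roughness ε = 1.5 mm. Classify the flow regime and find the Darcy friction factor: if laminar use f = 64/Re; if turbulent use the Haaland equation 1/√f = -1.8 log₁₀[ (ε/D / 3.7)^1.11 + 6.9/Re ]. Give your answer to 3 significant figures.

f ≈ 0.0553

Re = ρVD/μ = 1110·7.63·0.0582/0.0218 = 2.261e+04.
Re > 4000 → turbulent. ε/D = 0.0015/0.0582 = 0.0258; Haaland: 1/√f = -1.8 log₁₀[0.00403 + 0.000305] = 4.253, so f = 0.05529.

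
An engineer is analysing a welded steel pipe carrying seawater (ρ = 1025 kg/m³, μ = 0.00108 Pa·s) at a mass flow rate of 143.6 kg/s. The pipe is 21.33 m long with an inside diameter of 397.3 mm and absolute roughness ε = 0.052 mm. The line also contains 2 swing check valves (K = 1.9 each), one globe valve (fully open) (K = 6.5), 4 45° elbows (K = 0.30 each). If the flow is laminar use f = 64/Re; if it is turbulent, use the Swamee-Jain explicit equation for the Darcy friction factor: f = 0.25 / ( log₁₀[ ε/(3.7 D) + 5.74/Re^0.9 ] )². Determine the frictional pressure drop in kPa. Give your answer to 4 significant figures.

ΔP ≈ 8.056 kPa

A = πD²/4 = π(0.3973)²/4 = 0.124 m²; mean velocity V = ṁ/(ρA) = 143.6/(1025 · 0.124) = 1.13 m/s.
Reynolds number Re = ρVD/μ = 1025 · 1.13 · 0.3973 / 0.00108 = 4.261e+05.
Re > 4000 → turbulent. Relative roughness ε/D = 5.2e-05/0.3973 = 0.000131. Swamee-Jain: f = 0.25/(log₁₀[0.000131/3.7 + 5.74/4.261e+05^0.9])² = 0.25/(log₁₀[3.54e-05 + 4.92e-05])² = 0.25/(-4.073)² = 0.01507.
Total minor-loss coefficient ΣK = 2·1.9 + 1·6.5 + 4·0.3 = 11.5.
ΔP = [f·L/D + ΣK]·(ρV²/2) = [0.01507·21.33/0.3973 + 11.5]·(1025·1.13²/2) = [0.8092 + 11.5]·654.5 = 8056 Pa.
ΔP = 8056 Pa = 8.056 kPa.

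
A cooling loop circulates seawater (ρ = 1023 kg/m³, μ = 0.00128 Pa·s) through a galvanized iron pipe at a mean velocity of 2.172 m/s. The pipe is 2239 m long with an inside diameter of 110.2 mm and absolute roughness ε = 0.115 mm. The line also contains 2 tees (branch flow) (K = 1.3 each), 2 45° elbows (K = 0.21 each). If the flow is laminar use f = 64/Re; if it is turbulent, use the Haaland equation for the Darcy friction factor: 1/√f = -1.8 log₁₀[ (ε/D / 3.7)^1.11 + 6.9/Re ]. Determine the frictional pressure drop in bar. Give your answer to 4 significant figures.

Reynolds number Re = ρVD/μ = 1023 · 2.172 · 0.1102 / 0.00128 = 1.913e+05.
Re > 4000 → turbulent. Relative roughness ε/D = 0.000115/0.1102 = 0.00104. Haaland: 1/√f = -1.8 log₁₀[(0.00104/3.7)^1.11 + 6.9/1.913e+05] = -1.8 log₁₀[0.000115 + 3.61e-05] = 6.879, so f = 0.02113.
Total minor-loss coefficient ΣK = 2·1.3 + 2·0.21 = 3.02.
ΔP = [f·L/D + ΣK]·(ρV²/2) = [0.02113·2239/0.1102 + 3.02]·(1023·2.172²/2) = [429.4 + 3.02]·2413 = 1.043e+06 Pa.
ΔP = 1.043e+06 Pa = 10.43 bar.

ΔP ≈ 10.43 bar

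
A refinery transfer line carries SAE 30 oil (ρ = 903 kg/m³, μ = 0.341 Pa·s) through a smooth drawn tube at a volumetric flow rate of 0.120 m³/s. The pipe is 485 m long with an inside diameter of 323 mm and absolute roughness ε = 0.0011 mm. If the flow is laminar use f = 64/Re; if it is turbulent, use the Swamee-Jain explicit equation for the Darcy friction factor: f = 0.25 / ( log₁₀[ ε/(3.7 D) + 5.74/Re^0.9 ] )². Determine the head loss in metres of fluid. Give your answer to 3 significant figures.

Cross-sectional area A = πD²/4 = π(0.323)²/4 = 0.08194 m²; mean velocity V = Q/A = 0.12/0.08194 = 1.464 m/s.
Reynolds number Re = ρVD/μ = 903 · 1.464 · 0.323 / 0.341 = 1253.
Re < 2300 → laminar flow, so f = 64/Re = 64/1253 = 0.05109 (the turbulent correlation is not needed).
Darcy-Weisbach: ΔP = f(L/D)(ρV²/2) = 0.05109·(485/0.323)·(903·1.464²/2) = 0.05109·1502·968.3 = 7.429e+04 Pa.
Head loss h_f = ΔP/(ρg) = 7.429e+04/(903·9.81) = 8.39 m.

h_f ≈ 8.39 m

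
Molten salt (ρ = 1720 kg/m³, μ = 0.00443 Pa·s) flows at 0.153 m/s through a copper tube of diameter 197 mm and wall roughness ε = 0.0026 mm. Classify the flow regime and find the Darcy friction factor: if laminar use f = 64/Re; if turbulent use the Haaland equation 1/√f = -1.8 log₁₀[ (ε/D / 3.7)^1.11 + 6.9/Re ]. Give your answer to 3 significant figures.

Re = ρVD/μ = 1720·0.153·0.197/0.00443 = 1.17e+04.
Re > 4000 → turbulent. ε/D = 2.6e-06/0.197 = 1.32e-05; Haaland: 1/√f = -1.8 log₁₀[8.98e-07 + 0.00059] = 5.812, so f = 0.02961.

f ≈ 0.0296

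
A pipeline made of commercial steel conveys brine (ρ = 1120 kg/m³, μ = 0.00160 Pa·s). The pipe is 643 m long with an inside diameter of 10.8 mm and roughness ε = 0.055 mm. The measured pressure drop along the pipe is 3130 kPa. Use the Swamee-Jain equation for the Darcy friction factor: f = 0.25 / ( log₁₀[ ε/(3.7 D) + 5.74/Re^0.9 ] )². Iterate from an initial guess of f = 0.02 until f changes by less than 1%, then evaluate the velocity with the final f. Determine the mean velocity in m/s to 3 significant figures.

V ≈ 1.58 m/s

Rearranging Darcy-Weisbach: V = √(2·ΔP·D/(f·L·ρ)). With ε/D = 5.5e-05/0.0108 = 0.00509, iterate starting from f = 0.02:
  f = 0.02 → V = √(2·3.13e+06·0.0108/(0.02·643·1120)) = 2.167 m/s; Re = ρVD/μ = 1.638e+04; f → 0.03592
  f = 0.03592 → V = 1.617 m/s; Re = 1.222e+04; f → 0.03732
  f = 0.03732 → V = 1.586 m/s; Re = 1.199e+04; f → 0.03742
Converged (Δf/f < 1%). With the final f = 0.03742: V = √(2·3.13e+06·0.0108/(0.03742·643·1120)) = 1.584 m/s.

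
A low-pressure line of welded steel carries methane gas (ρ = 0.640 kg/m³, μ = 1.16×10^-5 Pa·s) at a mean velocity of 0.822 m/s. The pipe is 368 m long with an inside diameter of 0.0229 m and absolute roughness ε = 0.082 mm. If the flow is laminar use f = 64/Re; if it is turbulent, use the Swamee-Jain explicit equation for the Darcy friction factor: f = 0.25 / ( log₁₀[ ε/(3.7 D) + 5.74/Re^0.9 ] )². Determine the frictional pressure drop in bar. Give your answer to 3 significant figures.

Reynolds number Re = ρVD/μ = 0.64 · 0.822 · 0.0229 / 1.16e-05 = 1039.
Re < 2300 → laminar flow, so f = 64/Re = 64/1039 = 0.06162 (the turbulent correlation is not needed).
Darcy-Weisbach: ΔP = f(L/D)(ρV²/2) = 0.06162·(368/0.0229)·(0.64·0.822²/2) = 0.06162·1.607e+04·0.2162 = 214.1 Pa.
ΔP = 214.1 Pa = 0.00214 bar.

ΔP ≈ 0.00214 bar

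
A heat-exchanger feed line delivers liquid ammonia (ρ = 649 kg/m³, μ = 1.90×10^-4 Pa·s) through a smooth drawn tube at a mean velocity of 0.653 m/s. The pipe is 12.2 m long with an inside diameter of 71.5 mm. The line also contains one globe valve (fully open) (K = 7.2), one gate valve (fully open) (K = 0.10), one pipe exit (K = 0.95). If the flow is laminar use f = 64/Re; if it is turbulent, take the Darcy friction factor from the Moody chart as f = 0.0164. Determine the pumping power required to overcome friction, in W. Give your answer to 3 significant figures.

Reynolds number Re = ρVD/μ = 649 · 0.653 · 0.0715 / 0.00019 = 1.595e+05.
Re > 4000 → turbulent; use the Moody-chart value f = 0.0164.
Total minor-loss coefficient ΣK = 1·7.2 + 1·0.1 + 1·0.95 = 8.25.
ΔP = [f·L/D + ΣK]·(ρV²/2) = [0.0164·12.2/0.0715 + 8.25]·(649·0.653²/2) = [2.798 + 8.25]·138.4 = 1529 Pa.
Q = V·A = 0.653·0.004015 = 0.002622 m³/s.
Pumping power P = QΔP = 0.002622·1529 = 4.008 W = 4.01 W.

P ≈ 4.01 W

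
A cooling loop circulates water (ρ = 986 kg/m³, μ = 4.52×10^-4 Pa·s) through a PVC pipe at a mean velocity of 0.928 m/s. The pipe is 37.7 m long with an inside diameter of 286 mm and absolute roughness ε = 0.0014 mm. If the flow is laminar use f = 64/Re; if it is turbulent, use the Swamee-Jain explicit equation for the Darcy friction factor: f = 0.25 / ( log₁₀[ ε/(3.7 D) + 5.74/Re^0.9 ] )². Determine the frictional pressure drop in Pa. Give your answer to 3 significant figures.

Reynolds number Re = ρVD/μ = 986 · 0.928 · 0.286 / 0.000452 = 5.79e+05.
Re > 4000 → turbulent. Relative roughness ε/D = 1.4e-06/0.286 = 4.9e-06. Swamee-Jain: f = 0.25/(log₁₀[4.9e-06/3.7 + 5.74/5.79e+05^0.9])² = 0.25/(log₁₀[1.32e-06 + 3.74e-05])² = 0.25/(-4.412)² = 0.01284.
Darcy-Weisbach: ΔP = f(L/D)(ρV²/2) = 0.01284·(37.7/0.286)·(986·0.928²/2) = 0.01284·131.8·424.6 = 718.6 Pa.

ΔP ≈ 719 Pa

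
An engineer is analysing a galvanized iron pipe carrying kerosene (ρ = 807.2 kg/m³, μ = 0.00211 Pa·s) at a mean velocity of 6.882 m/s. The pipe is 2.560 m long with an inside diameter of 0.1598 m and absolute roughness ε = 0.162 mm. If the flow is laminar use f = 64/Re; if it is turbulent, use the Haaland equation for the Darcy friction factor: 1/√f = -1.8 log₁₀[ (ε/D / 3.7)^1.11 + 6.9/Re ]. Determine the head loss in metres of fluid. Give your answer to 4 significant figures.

h_f ≈ 0.7870 m

Reynolds number Re = ρVD/μ = 807.2 · 6.882 · 0.1598 / 0.00211 = 4.207e+05.
Re > 4000 → turbulent. Relative roughness ε/D = 0.000162/0.1598 = 0.00101. Haaland: 1/√f = -1.8 log₁₀[(0.00101/3.7)^1.11 + 6.9/4.207e+05] = -1.8 log₁₀[0.000111 + 1.64e-05] = 7.01, so f = 0.02035.
Darcy-Weisbach: ΔP = f(L/D)(ρV²/2) = 0.02035·(2.56/0.1598)·(807.2·6.882²/2) = 0.02035·16.02·1.912e+04 = 6232 Pa.
Head loss h_f = ΔP/(ρg) = 6232/(807.2·9.81) = 0.7870 m.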